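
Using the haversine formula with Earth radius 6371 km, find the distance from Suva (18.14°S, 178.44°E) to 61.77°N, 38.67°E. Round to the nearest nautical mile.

Δλ = 38.67 − 178.44 = -139.77°.
Δφ = 61.77 − -18.14 = 79.91°.
a = sin²(Δφ/2) + cos φ₁ · cos φ₂ · sin²(Δλ/2) = 0.808742.
c = 2·atan2(√a, √(1−a)) = 2.23634 rad → d = 6371·c ≈ 14247.70 km ≈ 7693.14 nmi.

7693 nmi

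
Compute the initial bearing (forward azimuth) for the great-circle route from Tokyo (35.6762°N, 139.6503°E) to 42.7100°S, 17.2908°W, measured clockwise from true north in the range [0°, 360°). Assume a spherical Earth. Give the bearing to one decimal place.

Δλ = -17.2908 − 139.6503 = -156.9411°.
θ = atan2( sin Δλ · cos φ₂ , cos φ₁ · sin φ₂ − sin φ₁ · cos φ₂ · cos Δλ )
  = atan2(-0.28780, -0.15669) = -118.566° → normalised to [0°, 360°): 241.434°.

241.4°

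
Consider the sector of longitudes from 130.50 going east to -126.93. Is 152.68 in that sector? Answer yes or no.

Band width going east from +130.50° to -126.93°: ((-126.93 − 130.50) mod 360) = 102.57°.
Offset of +152.68° east of the west edge: ((152.68 − 130.50) mod 360) = 22.18°.
22.18° ≤ 102.57° ⇒ inside.

Yes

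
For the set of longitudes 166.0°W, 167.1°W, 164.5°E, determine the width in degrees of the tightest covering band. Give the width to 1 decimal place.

29.5°

Sort the longitudes: -167.1°, -166.0°, +164.5°.
Eastward gaps between consecutive values (wrapping around): 1.1°, 330.5°, 28.4°.
Largest gap = 330.5° ⇒ minimal covering band is its complement: 360° − 330.5° = 29.5°.
Band runs from +164.5° eastward to -166.0°, crossing the antimeridian.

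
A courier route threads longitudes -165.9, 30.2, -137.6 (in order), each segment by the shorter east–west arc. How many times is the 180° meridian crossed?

Leg 1: -165.9° → +30.2°, shortest Δλ = -163.9° (west) — crosses 180°.
Leg 2: +30.2° → -137.6°, shortest Δλ = -167.8° (west) — does not cross 180°.
Total crossings: 1.

1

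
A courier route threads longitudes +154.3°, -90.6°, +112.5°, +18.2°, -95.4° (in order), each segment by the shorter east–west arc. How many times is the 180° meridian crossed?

Leg 1: +154.3° → -90.6°, shortest Δλ = 115.1° (east) — crosses 180°.
Leg 2: -90.6° → +112.5°, shortest Δλ = -156.9° (west) — crosses 180°.
Leg 3: +112.5° → +18.2°, shortest Δλ = -94.3° (west) — does not cross 180°.
Leg 4: +18.2° → -95.4°, shortest Δλ = -113.6° (west) — does not cross 180°.
Total crossings: 2.

2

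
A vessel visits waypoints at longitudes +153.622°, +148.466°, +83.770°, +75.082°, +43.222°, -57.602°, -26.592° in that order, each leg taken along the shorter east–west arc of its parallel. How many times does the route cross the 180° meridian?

0

Leg 1: +153.622° → +148.466°, shortest Δλ = -5.156° (west) — does not cross 180°.
Leg 2: +148.466° → +83.770°, shortest Δλ = -64.696° (west) — does not cross 180°.
Leg 3: +83.770° → +75.082°, shortest Δλ = -8.688° (west) — does not cross 180°.
Leg 4: +75.082° → +43.222°, shortest Δλ = -31.86° (west) — does not cross 180°.
Leg 5: +43.222° → -57.602°, shortest Δλ = -100.824° (west) — does not cross 180°.
Leg 6: -57.602° → -26.592°, shortest Δλ = 31.01° (east) — does not cross 180°.
Total crossings: 0.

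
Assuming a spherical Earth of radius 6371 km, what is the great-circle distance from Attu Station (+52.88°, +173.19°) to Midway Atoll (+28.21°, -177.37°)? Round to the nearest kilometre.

2851 km

Δλ = -177.37 − 173.19 = -350.56°; wrapped into (−180°, 180°]: 9.44°.
Δφ = 28.21 − 52.88 = -24.67°.
a = sin²(Δφ/2) + cos φ₁ · cos φ₂ · sin²(Δλ/2) = 0.049237.
c = 2·atan2(√a, √(1−a)) = 0.44752 rad → d = 6371·c ≈ 2851.12 km.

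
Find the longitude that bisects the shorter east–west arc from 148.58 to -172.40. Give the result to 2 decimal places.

+168.09°

Signed shortest Δλ from +148.58° to -172.40° is +39.02°.
Midpoint longitude = +148.58° + (+39.02°)/2 = +148.58° + 19.51° = +168.09°.
(The naïve average (+148.58 + -172.40)/2 = -11.91° is on the wrong side of the globe.)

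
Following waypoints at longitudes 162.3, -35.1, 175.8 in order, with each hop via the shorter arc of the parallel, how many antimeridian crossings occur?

2

Leg 1: +162.3° → -35.1°, shortest Δλ = 162.6° (east) — crosses 180°.
Leg 2: -35.1° → +175.8°, shortest Δλ = -149.1° (west) — crosses 180°.
Total crossings: 2.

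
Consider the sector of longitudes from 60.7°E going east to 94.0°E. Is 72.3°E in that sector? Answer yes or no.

Yes

Band width going east from +60.7° to +94.0°: ((94.0 − 60.7) mod 360) = 33.3°.
Offset of +72.3° east of the west edge: ((72.3 − 60.7) mod 360) = 11.6°.
11.6° ≤ 33.3° ⇒ inside.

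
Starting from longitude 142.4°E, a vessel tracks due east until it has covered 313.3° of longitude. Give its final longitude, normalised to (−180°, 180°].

Start at +142.4°; shift +313.3° → +455.7°.
+455.7° lies outside (−180°, 180°]; subtract 360° → +95.7°.

95.7°E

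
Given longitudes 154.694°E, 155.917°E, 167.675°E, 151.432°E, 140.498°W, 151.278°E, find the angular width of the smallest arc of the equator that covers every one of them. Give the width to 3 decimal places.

68.224°

Sort the longitudes: -140.498°, +151.278°, +151.432°, +154.694°, +155.917°, +167.675°.
Eastward gaps between consecutive values (wrapping around): 291.776°, 0.154°, 3.262°, 1.223°, 11.758°, 51.827°.
Largest gap = 291.776° ⇒ minimal covering band is its complement: 360° − 291.776° = 68.224°.
Band runs from +151.278° eastward to -140.498°, crossing the antimeridian.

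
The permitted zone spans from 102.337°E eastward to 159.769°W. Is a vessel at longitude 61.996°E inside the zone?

No

Band width going east from +102.337° to -159.769°: ((-159.769 − 102.337) mod 360) = 97.894°.
Offset of +61.996° east of the west edge: ((61.996 − 102.337) mod 360) = 319.659°.
319.659° > 97.894° ⇒ outside.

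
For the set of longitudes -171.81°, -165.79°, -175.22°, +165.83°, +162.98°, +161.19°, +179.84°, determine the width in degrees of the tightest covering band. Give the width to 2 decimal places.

Sort the longitudes: -175.22°, -171.81°, -165.79°, +161.19°, +162.98°, +165.83°, +179.84°.
Eastward gaps between consecutive values (wrapping around): 3.41°, 6.02°, 326.98°, 1.79°, 2.85°, 14.01°, 4.94°.
Largest gap = 326.98° ⇒ minimal covering band is its complement: 360° − 326.98° = 33.02°.
Band runs from +161.19° eastward to -165.79°, crossing the antimeridian.

33.02°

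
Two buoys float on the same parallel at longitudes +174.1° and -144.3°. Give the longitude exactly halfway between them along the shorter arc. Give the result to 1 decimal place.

Signed shortest Δλ from +174.1° to -144.3° is +41.6°.
Midpoint longitude = +174.1° + (+41.6°)/2 = +174.1° + 20.8° = +194.9°.
Normalise into (−180°, 180°]: -165.1°.
(The naïve average (+174.1 + -144.3)/2 = 14.9° is on the wrong side of the globe.)

-165.1°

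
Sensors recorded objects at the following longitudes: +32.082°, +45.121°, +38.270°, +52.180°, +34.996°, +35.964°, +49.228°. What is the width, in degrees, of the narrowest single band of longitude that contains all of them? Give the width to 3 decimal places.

20.098°

Sort the longitudes: +32.082°, +34.996°, +35.964°, +38.270°, +45.121°, +49.228°, +52.180°.
Eastward gaps between consecutive values (wrapping around): 2.914°, 0.968°, 2.306°, 6.851°, 4.107°, 2.952°, 339.902°.
Largest gap = 339.902° ⇒ minimal covering band is its complement: 360° − 339.902° = 20.098°.
Band runs from +32.082° eastward to +52.180°.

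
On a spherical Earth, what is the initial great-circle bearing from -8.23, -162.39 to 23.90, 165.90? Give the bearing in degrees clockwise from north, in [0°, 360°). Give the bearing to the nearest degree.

Δλ = 165.90 − -162.39 = 328.29°; wrapped into (−180°, 180°]: -31.71°.
θ = atan2( sin Δλ · cos φ₂ , cos φ₁ · sin φ₂ − sin φ₁ · cos φ₂ · cos Δλ )
  = atan2(-0.48055, 0.51231) = -43.168° → normalised to [0°, 360°): 316.832°.

317°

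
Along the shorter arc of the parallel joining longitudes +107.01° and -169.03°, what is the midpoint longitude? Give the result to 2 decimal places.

Signed shortest Δλ from +107.01° to -169.03° is +83.96°.
Midpoint longitude = +107.01° + (+83.96°)/2 = +107.01° + 41.98° = +148.99°.
(The naïve average (+107.01 + -169.03)/2 = -31.01° is on the wrong side of the globe.)

+148.99°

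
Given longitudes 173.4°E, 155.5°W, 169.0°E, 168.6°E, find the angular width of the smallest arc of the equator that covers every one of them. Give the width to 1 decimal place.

Sort the longitudes: -155.5°, +168.6°, +169.0°, +173.4°.
Eastward gaps between consecutive values (wrapping around): 324.1°, 0.4°, 4.4°, 31.1°.
Largest gap = 324.1° ⇒ minimal covering band is its complement: 360° − 324.1° = 35.9°.
Band runs from +168.6° eastward to -155.5°, crossing the antimeridian.

35.9°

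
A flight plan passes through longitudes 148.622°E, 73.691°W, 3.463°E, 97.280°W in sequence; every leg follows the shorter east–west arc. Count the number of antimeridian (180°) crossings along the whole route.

Leg 1: +148.622° → -73.691°, shortest Δλ = 137.687° (east) — crosses 180°.
Leg 2: -73.691° → +3.463°, shortest Δλ = 77.154° (east) — does not cross 180°.
Leg 3: +3.463° → -97.280°, shortest Δλ = -100.743° (west) — does not cross 180°.
Total crossings: 1.

1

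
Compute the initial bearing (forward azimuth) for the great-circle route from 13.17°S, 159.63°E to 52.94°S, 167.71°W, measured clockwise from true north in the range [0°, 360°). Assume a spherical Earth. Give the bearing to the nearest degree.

Δλ = -167.71 − 159.63 = -327.34°; wrapped into (−180°, 180°]: 32.66°.
θ = atan2( sin Δλ · cos φ₂ , cos φ₁ · sin φ₂ − sin φ₁ · cos φ₂ · cos Δλ )
  = atan2(0.32522, -0.66142) = 153.816° → normalised to [0°, 360°): 153.816°.

154°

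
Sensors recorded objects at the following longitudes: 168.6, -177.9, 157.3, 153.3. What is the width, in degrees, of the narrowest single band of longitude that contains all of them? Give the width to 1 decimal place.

28.8°

Sort the longitudes: -177.9°, +153.3°, +157.3°, +168.6°.
Eastward gaps between consecutive values (wrapping around): 331.2°, 4.0°, 11.3°, 13.5°.
Largest gap = 331.2° ⇒ minimal covering band is its complement: 360° − 331.2° = 28.8°.
Band runs from +153.3° eastward to -177.9°, crossing the antimeridian.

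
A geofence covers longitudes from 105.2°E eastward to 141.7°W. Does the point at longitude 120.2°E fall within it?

Band width going east from +105.2° to -141.7°: ((-141.7 − 105.2) mod 360) = 113.1°.
Offset of +120.2° east of the west edge: ((120.2 − 105.2) mod 360) = 15.0°.
15.0° ≤ 113.1° ⇒ inside.

Yes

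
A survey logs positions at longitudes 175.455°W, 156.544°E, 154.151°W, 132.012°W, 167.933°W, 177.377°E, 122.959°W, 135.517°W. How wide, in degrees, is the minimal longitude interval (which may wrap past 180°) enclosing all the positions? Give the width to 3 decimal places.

80.497°

Sort the longitudes: -175.455°, -167.933°, -154.151°, -135.517°, -132.012°, -122.959°, +156.544°, +177.377°.
Eastward gaps between consecutive values (wrapping around): 7.522°, 13.782°, 18.634°, 3.505°, 9.053°, 279.503°, 20.833°, 7.168°.
Largest gap = 279.503° ⇒ minimal covering band is its complement: 360° − 279.503° = 80.497°.
Band runs from +156.544° eastward to -122.959°, crossing the antimeridian.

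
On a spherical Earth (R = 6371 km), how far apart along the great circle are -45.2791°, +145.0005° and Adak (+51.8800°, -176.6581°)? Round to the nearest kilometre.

11410 km

Δλ = -176.6581 − 145.0005 = -321.6586°; wrapped into (−180°, 180°]: 38.3414°.
Δφ = 51.8800 − -45.2791 = 97.1591°.
a = sin²(Δφ/2) + cos φ₁ · cos φ₂ · sin²(Δλ/2) = 0.609153.
c = 2·atan2(√a, √(1−a)) = 1.79088 rad → d = 6371·c ≈ 11409.67 km.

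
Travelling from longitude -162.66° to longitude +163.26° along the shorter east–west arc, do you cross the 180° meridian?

Yes

Naïve |163.26 − -162.66| = 325.92° > 180°, so the shorter arc goes the other way round — across 180°.
Signed shortest Δλ = ((163.26 − -162.66 + 180) mod 360) − 180 = -34.08°.
Going west by 34.08° from -162.66° passes through 180° before reaching +163.26°.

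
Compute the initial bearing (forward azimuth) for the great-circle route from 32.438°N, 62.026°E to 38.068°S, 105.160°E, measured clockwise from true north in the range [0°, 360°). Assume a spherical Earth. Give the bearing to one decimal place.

Δλ = 105.160 − 62.026 = 43.134°.
θ = atan2( sin Δλ · cos φ₂ , cos φ₁ · sin φ₂ − sin φ₁ · cos φ₂ · cos Δλ )
  = atan2(0.53827, -0.82856) = 146.990° → normalised to [0°, 360°): 146.990°.

147.0°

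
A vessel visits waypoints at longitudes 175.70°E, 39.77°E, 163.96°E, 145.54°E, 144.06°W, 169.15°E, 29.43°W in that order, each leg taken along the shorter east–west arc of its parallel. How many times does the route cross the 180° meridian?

Leg 1: +175.70° → +39.77°, shortest Δλ = -135.93° (west) — does not cross 180°.
Leg 2: +39.77° → +163.96°, shortest Δλ = 124.19° (east) — does not cross 180°.
Leg 3: +163.96° → +145.54°, shortest Δλ = -18.42° (west) — does not cross 180°.
Leg 4: +145.54° → -144.06°, shortest Δλ = 70.4° (east) — crosses 180°.
Leg 5: -144.06° → +169.15°, shortest Δλ = -46.79° (west) — crosses 180°.
Leg 6: +169.15° → -29.43°, shortest Δλ = 161.42° (east) — crosses 180°.
Total crossings: 3.

3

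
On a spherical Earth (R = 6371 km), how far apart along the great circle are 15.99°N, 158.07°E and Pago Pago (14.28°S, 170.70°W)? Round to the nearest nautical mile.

2595 nmi

Δλ = -170.70 − 158.07 = -328.77°; wrapped into (−180°, 180°]: 31.23°.
Δφ = -14.28 − 15.99 = -30.27°.
a = sin²(Δφ/2) + cos φ₁ · cos φ₂ · sin²(Δλ/2) = 0.135668.
c = 2·atan2(√a, √(1−a)) = 0.75443 rad → d = 6371·c ≈ 4806.46 km ≈ 2595.28 nmi.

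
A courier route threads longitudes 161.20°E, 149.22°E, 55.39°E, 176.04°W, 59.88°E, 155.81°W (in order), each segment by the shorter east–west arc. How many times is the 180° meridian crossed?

Leg 1: +161.20° → +149.22°, shortest Δλ = -11.98° (west) — does not cross 180°.
Leg 2: +149.22° → +55.39°, shortest Δλ = -93.83° (west) — does not cross 180°.
Leg 3: +55.39° → -176.04°, shortest Δλ = 128.57° (east) — crosses 180°.
Leg 4: -176.04° → +59.88°, shortest Δλ = -124.08° (west) — crosses 180°.
Leg 5: +59.88° → -155.81°, shortest Δλ = 144.31° (east) — crosses 180°.
Total crossings: 3.

3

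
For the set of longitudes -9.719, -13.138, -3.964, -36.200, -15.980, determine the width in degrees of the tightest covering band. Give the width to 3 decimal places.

Sort the longitudes: -36.200°, -15.980°, -13.138°, -9.719°, -3.964°.
Eastward gaps between consecutive values (wrapping around): 20.220°, 2.842°, 3.419°, 5.755°, 327.764°.
Largest gap = 327.764° ⇒ minimal covering band is its complement: 360° − 327.764° = 32.236°.
Band runs from -36.200° eastward to -3.964°.

32.236°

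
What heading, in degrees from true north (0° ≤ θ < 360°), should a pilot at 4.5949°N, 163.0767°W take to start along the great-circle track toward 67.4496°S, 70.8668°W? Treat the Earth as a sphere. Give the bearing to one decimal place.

Δλ = -70.8668 − -163.0767 = 92.2099°.
θ = atan2( sin Δλ · cos φ₂ , cos φ₁ · sin φ₂ − sin φ₁ · cos φ₂ · cos Δλ )
  = atan2(0.38321, -0.91939) = 157.373° → normalised to [0°, 360°): 157.373°.

157.4°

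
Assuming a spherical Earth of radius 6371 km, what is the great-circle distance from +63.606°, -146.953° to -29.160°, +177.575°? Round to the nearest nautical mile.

5819 nmi

Δλ = 177.575 − -146.953 = 324.528°; wrapped into (−180°, 180°]: -35.472°.
Δφ = -29.160 − 63.606 = -92.766°.
a = sin²(Δφ/2) + cos φ₁ · cos φ₂ · sin²(Δλ/2) = 0.560154.
c = 2·atan2(√a, √(1−a)) = 1.69140 rad → d = 6371·c ≈ 10775.88 km ≈ 5818.51 nmi.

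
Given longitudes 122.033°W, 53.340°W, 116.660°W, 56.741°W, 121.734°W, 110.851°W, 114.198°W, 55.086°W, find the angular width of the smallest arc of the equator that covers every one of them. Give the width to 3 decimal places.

Sort the longitudes: -122.033°, -121.734°, -116.660°, -114.198°, -110.851°, -56.741°, -55.086°, -53.340°.
Eastward gaps between consecutive values (wrapping around): 0.299°, 5.074°, 2.462°, 3.347°, 54.110°, 1.655°, 1.746°, 291.307°.
Largest gap = 291.307° ⇒ minimal covering band is its complement: 360° − 291.307° = 68.693°.
Band runs from -122.033° eastward to -53.340°.

68.693°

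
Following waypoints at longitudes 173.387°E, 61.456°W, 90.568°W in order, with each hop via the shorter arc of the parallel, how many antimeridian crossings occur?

Leg 1: +173.387° → -61.456°, shortest Δλ = 125.157° (east) — crosses 180°.
Leg 2: -61.456° → -90.568°, shortest Δλ = -29.112° (west) — does not cross 180°.
Total crossings: 1.

1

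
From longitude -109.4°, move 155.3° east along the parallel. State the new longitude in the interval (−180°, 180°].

Start at -109.4°; shift +155.3° → +45.9°.
+45.9° already lies in (−180°, 180°].

+45.9°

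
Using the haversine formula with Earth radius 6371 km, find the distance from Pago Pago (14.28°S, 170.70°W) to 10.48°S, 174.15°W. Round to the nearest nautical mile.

Δλ = -174.15 − -170.70 = -3.45°.
Δφ = -10.48 − -14.28 = 3.80°.
a = sin²(Δφ/2) + cos φ₁ · cos φ₂ · sin²(Δλ/2) = 0.001963.
c = 2·atan2(√a, √(1−a)) = 0.08864 rad → d = 6371·c ≈ 564.70 km ≈ 304.91 nmi.

305 nmi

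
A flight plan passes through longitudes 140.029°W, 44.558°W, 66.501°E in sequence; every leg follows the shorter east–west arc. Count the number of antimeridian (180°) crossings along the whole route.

Leg 1: -140.029° → -44.558°, shortest Δλ = 95.471° (east) — does not cross 180°.
Leg 2: -44.558° → +66.501°, shortest Δλ = 111.059° (east) — does not cross 180°.
Total crossings: 0.

0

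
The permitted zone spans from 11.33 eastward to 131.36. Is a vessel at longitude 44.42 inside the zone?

Yes

Band width going east from +11.33° to +131.36°: ((131.36 − 11.33) mod 360) = 120.03°.
Offset of +44.42° east of the west edge: ((44.42 − 11.33) mod 360) = 33.09°.
33.09° ≤ 120.03° ⇒ inside.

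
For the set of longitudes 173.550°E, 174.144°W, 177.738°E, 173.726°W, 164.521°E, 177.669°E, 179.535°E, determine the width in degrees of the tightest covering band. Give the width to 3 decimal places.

Sort the longitudes: -174.144°, -173.726°, +164.521°, +173.550°, +177.669°, +177.738°, +179.535°.
Eastward gaps between consecutive values (wrapping around): 0.418°, 338.247°, 9.029°, 4.119°, 0.069°, 1.797°, 6.321°.
Largest gap = 338.247° ⇒ minimal covering band is its complement: 360° − 338.247° = 21.753°.
Band runs from +164.521° eastward to -173.726°, crossing the antimeridian.

21.753°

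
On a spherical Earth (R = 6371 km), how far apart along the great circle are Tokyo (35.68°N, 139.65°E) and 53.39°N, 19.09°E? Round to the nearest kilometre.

8582 km

Δλ = 19.09 − 139.65 = -120.56°.
Δφ = 53.39 − 35.68 = 17.71°.
a = sin²(Δφ/2) + cos φ₁ · cos φ₂ · sin²(Δλ/2) = 0.389055.
c = 2·atan2(√a, √(1−a)) = 1.34704 rad → d = 6371·c ≈ 8582.02 km.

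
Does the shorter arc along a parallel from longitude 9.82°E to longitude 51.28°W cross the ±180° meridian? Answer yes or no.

No

Signed shortest Δλ = ((-51.28 − 9.82 + 180) mod 360) − 180 = -61.1°.
Going west by 61.1° from +9.82° reaches -51.28° without touching 180°.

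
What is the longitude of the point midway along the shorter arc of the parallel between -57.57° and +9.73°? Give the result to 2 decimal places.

Signed shortest Δλ from -57.57° to +9.73° is +67.30°.
Midpoint longitude = -57.57° + (+67.30°)/2 = -57.57° + 33.65° = -23.92°.

-23.92°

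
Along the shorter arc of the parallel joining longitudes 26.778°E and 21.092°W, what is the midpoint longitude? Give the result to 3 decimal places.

Signed shortest Δλ from +26.778° to -21.092° is -47.870°.
Midpoint longitude = +26.778° + (-47.870°)/2 = +26.778° − 23.935° = +2.843°.

2.843°E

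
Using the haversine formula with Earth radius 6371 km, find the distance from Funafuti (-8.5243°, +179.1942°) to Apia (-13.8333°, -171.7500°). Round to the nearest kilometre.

1150 km

Δλ = -171.7500 − 179.1942 = -350.9442°; wrapped into (−180°, 180°]: 9.0558°.
Δφ = -13.8333 − -8.5243 = -5.3090°.
a = sin²(Δφ/2) + cos φ₁ · cos φ₂ · sin²(Δλ/2) = 0.008130.
c = 2·atan2(√a, √(1−a)) = 0.18057 rad → d = 6371·c ≈ 1150.43 km.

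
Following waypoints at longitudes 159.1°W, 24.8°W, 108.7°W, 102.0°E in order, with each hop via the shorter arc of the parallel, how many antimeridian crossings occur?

Leg 1: -159.1° → -24.8°, shortest Δλ = 134.3° (east) — does not cross 180°.
Leg 2: -24.8° → -108.7°, shortest Δλ = -83.9° (west) — does not cross 180°.
Leg 3: -108.7° → +102.0°, shortest Δλ = -149.3° (west) — crosses 180°.
Total crossings: 1.

1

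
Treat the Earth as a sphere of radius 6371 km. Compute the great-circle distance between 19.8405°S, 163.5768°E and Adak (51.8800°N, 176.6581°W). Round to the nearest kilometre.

Δλ = -176.6581 − 163.5768 = -340.2349°; wrapped into (−180°, 180°]: 19.7651°.
Δφ = 51.8800 − -19.8405 = 71.7205°.
a = sin²(Δφ/2) + cos φ₁ · cos φ₂ · sin²(Δλ/2) = 0.360278.
c = 2·atan2(√a, √(1−a)) = 1.28758 rad → d = 6371·c ≈ 8203.18 km.

8203 km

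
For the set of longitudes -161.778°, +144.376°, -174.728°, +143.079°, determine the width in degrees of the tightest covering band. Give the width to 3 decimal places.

55.143°

Sort the longitudes: -174.728°, -161.778°, +143.079°, +144.376°.
Eastward gaps between consecutive values (wrapping around): 12.950°, 304.857°, 1.297°, 40.896°.
Largest gap = 304.857° ⇒ minimal covering band is its complement: 360° − 304.857° = 55.143°.
Band runs from +143.079° eastward to -161.778°, crossing the antimeridian.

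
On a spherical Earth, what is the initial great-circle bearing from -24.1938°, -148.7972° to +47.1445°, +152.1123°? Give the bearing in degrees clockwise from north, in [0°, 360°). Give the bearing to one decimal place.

324.3°

Δλ = 152.1123 − -148.7972 = 300.9095°; wrapped into (−180°, 180°]: -59.0905°.
θ = atan2( sin Δλ · cos φ₂ , cos φ₁ · sin φ₂ − sin φ₁ · cos φ₂ · cos Δλ )
  = atan2(-0.58356, 0.81187) = -35.708° → normalised to [0°, 360°): 324.292°.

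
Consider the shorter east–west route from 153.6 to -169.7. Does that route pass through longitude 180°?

Yes

Naïve |-169.7 − 153.6| = 323.3° > 180°, so the shorter arc goes the other way round — across 180°.
Signed shortest Δλ = ((-169.7 − 153.6 + 180) mod 360) − 180 = 36.7°.
Going east by 36.7° from +153.6° passes through 180° before reaching -169.7°.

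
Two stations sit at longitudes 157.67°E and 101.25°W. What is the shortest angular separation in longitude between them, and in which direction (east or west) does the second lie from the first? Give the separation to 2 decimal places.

Raw difference: -101.25 − 157.67 = -258.92°.
Normalise into (−180°, 180°]: -258.92° + 360° = 101.08°.
Positive ⇒ the second point lies to the east; separation 101.08°.

101.08° east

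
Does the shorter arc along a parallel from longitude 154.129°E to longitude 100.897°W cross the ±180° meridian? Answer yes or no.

Naïve |-100.897 − 154.129| = 255.026° > 180°, so the shorter arc goes the other way round — across 180°.
Signed shortest Δλ = ((-100.897 − 154.129 + 180) mod 360) − 180 = 104.974°.
Going east by 104.974° from +154.129° passes through 180° before reaching -100.897°.

Yes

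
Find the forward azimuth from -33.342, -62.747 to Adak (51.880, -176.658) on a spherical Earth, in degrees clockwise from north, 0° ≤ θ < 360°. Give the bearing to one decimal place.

312.6°

Δλ = -176.658 − -62.747 = -113.911°.
θ = atan2( sin Δλ · cos φ₂ , cos φ₁ · sin φ₂ − sin φ₁ · cos φ₂ · cos Δλ )
  = atan2(-0.56433, 0.51971) = -47.357° → normalised to [0°, 360°): 312.643°.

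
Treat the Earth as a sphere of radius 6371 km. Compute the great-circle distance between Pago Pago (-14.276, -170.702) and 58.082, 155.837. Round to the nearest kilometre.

Δλ = 155.837 − -170.702 = 326.539°; wrapped into (−180°, 180°]: -33.461°.
Δφ = 58.082 − -14.276 = 72.358°.
a = sin²(Δφ/2) + cos φ₁ · cos φ₂ · sin²(Δλ/2) = 0.390926.
c = 2·atan2(√a, √(1−a)) = 1.35088 rad → d = 6371·c ≈ 8606.46 km.

8606 km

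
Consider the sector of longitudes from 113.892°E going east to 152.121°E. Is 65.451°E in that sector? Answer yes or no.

Band width going east from +113.892° to +152.121°: ((152.121 − 113.892) mod 360) = 38.229°.
Offset of +65.451° east of the west edge: ((65.451 − 113.892) mod 360) = 311.559°.
311.559° > 38.229° ⇒ outside.

No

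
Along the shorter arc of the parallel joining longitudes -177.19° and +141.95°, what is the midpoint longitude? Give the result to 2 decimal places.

Signed shortest Δλ from -177.19° to +141.95° is -40.86°.
Midpoint longitude = -177.19° + (-40.86°)/2 = -177.19° − 20.43° = -197.62°.
Normalise into (−180°, 180°]: +162.38°.
(The naïve average (-177.19 + +141.95)/2 = -17.62° is on the wrong side of the globe.)

+162.38°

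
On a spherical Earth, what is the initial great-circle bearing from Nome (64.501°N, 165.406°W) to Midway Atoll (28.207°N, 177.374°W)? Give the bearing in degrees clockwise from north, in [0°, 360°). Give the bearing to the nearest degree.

Δλ = -177.374 − -165.406 = -11.968°.
θ = atan2( sin Δλ · cos φ₂ , cos φ₁ · sin φ₂ − sin φ₁ · cos φ₂ · cos Δλ )
  = atan2(-0.18274, -0.57464) = -162.359° → normalised to [0°, 360°): 197.641°.

198°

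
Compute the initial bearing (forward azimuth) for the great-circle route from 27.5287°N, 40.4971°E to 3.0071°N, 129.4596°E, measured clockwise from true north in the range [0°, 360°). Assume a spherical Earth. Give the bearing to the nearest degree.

Δλ = 129.4596 − 40.4971 = 88.9625°.
θ = atan2( sin Δλ · cos φ₂ , cos φ₁ · sin φ₂ − sin φ₁ · cos φ₂ · cos Δλ )
  = atan2(0.99846, 0.03816) = 87.811° → normalised to [0°, 360°): 87.811°.

88°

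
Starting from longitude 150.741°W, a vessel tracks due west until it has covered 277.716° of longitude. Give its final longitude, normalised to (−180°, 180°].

68.457°W

Start at -150.741°; shift −277.716° → -428.457°.
-428.457° lies outside (−180°, 180°]; add 360° → -68.457°.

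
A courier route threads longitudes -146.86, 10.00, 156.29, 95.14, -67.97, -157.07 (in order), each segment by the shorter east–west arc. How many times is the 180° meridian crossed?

Leg 1: -146.86° → +10.00°, shortest Δλ = 156.86° (east) — does not cross 180°.
Leg 2: +10.00° → +156.29°, shortest Δλ = 146.29° (east) — does not cross 180°.
Leg 3: +156.29° → +95.14°, shortest Δλ = -61.15° (west) — does not cross 180°.
Leg 4: +95.14° → -67.97°, shortest Δλ = -163.11° (west) — does not cross 180°.
Leg 5: -67.97° → -157.07°, shortest Δλ = -89.1° (west) — does not cross 180°.
Total crossings: 0.

0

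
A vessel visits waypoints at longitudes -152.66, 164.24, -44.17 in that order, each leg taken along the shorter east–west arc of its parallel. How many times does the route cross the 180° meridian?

2

Leg 1: -152.66° → +164.24°, shortest Δλ = -43.1° (west) — crosses 180°.
Leg 2: +164.24° → -44.17°, shortest Δλ = 151.59° (east) — crosses 180°.
Total crossings: 2.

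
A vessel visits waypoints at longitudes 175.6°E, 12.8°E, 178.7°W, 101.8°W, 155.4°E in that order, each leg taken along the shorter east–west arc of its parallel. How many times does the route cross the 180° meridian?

Leg 1: +175.6° → +12.8°, shortest Δλ = -162.8° (west) — does not cross 180°.
Leg 2: +12.8° → -178.7°, shortest Δλ = 168.5° (east) — crosses 180°.
Leg 3: -178.7° → -101.8°, shortest Δλ = 76.9° (east) — does not cross 180°.
Leg 4: -101.8° → +155.4°, shortest Δλ = -102.8° (west) — crosses 180°.
Total crossings: 2.

2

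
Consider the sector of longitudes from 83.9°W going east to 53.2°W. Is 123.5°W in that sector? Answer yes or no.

No

Band width going east from -83.9° to -53.2°: ((-53.2 − -83.9) mod 360) = 30.7°.
Offset of -123.5° east of the west edge: ((-123.5 − -83.9) mod 360) = 320.4°.
320.4° > 30.7° ⇒ outside.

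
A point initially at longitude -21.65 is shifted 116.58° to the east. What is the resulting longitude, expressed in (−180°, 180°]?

Start at -21.65°; shift +116.58° → +94.93°.
+94.93° already lies in (−180°, 180°].

+94.93°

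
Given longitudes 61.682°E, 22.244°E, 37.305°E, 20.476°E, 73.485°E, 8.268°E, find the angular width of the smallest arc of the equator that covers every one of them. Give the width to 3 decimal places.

65.217°

Sort the longitudes: +8.268°, +20.476°, +22.244°, +37.305°, +61.682°, +73.485°.
Eastward gaps between consecutive values (wrapping around): 12.208°, 1.768°, 15.061°, 24.377°, 11.803°, 294.783°.
Largest gap = 294.783° ⇒ minimal covering band is its complement: 360° − 294.783° = 65.217°.
Band runs from +8.268° eastward to +73.485°.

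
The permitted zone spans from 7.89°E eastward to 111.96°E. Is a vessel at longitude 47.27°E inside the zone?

Yes

Band width going east from +7.89° to +111.96°: ((111.96 − 7.89) mod 360) = 104.07°.
Offset of +47.27° east of the west edge: ((47.27 − 7.89) mod 360) = 39.38°.
39.38° ≤ 104.07° ⇒ inside.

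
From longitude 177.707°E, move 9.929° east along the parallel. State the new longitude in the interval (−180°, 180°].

172.364°W

Start at +177.707°; shift +9.929° → +187.636°.
+187.636° lies outside (−180°, 180°]; subtract 360° → -172.364°.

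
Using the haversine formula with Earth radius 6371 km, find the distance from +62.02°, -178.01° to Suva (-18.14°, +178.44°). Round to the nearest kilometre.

Δλ = 178.44 − -178.01 = 356.45°; wrapped into (−180°, 180°]: -3.55°.
Δφ = -18.14 − 62.02 = -80.16°.
a = sin²(Δφ/2) + cos φ₁ · cos φ₂ · sin²(Δλ/2) = 0.414979.
c = 2·atan2(√a, √(1−a)) = 1.39992 rad → d = 6371·c ≈ 8918.92 km.

8919 km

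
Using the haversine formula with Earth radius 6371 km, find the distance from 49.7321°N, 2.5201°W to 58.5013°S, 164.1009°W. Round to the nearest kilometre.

Δλ = -164.1009 − -2.5201 = -161.5808°.
Δφ = -58.5013 − 49.7321 = -108.2334°.
a = sin²(Δφ/2) + cos φ₁ · cos φ₂ · sin²(Δλ/2) = 0.985505.
c = 2·atan2(√a, √(1−a)) = 2.90022 rad → d = 6371·c ≈ 18477.27 km.

18477 km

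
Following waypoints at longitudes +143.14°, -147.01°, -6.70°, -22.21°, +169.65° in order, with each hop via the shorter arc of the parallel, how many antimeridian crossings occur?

2

Leg 1: +143.14° → -147.01°, shortest Δλ = 69.85° (east) — crosses 180°.
Leg 2: -147.01° → -6.70°, shortest Δλ = 140.31° (east) — does not cross 180°.
Leg 3: -6.70° → -22.21°, shortest Δλ = -15.51° (west) — does not cross 180°.
Leg 4: -22.21° → +169.65°, shortest Δλ = -168.14° (west) — crosses 180°.
Total crossings: 2.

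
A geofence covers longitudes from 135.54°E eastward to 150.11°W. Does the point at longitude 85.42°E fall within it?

No

Band width going east from +135.54° to -150.11°: ((-150.11 − 135.54) mod 360) = 74.35°.
Offset of +85.42° east of the west edge: ((85.42 − 135.54) mod 360) = 309.88°.
309.88° > 74.35° ⇒ outside.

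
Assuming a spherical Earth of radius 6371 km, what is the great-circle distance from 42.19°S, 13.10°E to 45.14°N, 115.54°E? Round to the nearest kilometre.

14017 km

Δλ = 115.54 − 13.10 = 102.44°.
Δφ = 45.14 − -42.19 = 87.33°.
a = sin²(Δφ/2) + cos φ₁ · cos φ₂ · sin²(Δλ/2) = 0.794314.
c = 2·atan2(√a, √(1−a)) = 2.20016 rad → d = 6371·c ≈ 14017.21 km.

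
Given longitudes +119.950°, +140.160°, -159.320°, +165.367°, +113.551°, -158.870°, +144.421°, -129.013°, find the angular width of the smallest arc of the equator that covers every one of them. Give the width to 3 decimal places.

Sort the longitudes: -159.320°, -158.870°, -129.013°, +113.551°, +119.950°, +140.160°, +144.421°, +165.367°.
Eastward gaps between consecutive values (wrapping around): 0.450°, 29.857°, 242.564°, 6.399°, 20.210°, 4.261°, 20.946°, 35.313°.
Largest gap = 242.564° ⇒ minimal covering band is its complement: 360° − 242.564° = 117.436°.
Band runs from +113.551° eastward to -129.013°, crossing the antimeridian.

117.436°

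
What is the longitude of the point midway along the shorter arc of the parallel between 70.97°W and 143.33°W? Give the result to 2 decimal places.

Signed shortest Δλ from -70.97° to -143.33° is -72.36°.
Midpoint longitude = -70.97° + (-72.36°)/2 = -70.97° − 36.18° = -107.15°.

107.15°W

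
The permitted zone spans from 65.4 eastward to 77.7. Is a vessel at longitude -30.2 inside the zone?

No

Band width going east from +65.4° to +77.7°: ((77.7 − 65.4) mod 360) = 12.3°.
Offset of -30.2° east of the west edge: ((-30.2 − 65.4) mod 360) = 264.4°.
264.4° > 12.3° ⇒ outside.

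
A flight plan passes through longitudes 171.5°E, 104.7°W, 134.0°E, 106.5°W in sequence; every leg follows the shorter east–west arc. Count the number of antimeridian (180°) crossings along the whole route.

Leg 1: +171.5° → -104.7°, shortest Δλ = 83.8° (east) — crosses 180°.
Leg 2: -104.7° → +134.0°, shortest Δλ = -121.3° (west) — crosses 180°.
Leg 3: +134.0° → -106.5°, shortest Δλ = 119.5° (east) — crosses 180°.
Total crossings: 3.

3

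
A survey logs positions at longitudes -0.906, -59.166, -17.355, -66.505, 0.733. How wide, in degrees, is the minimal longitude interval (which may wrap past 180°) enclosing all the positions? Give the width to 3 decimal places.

67.238°

Sort the longitudes: -66.505°, -59.166°, -17.355°, -0.906°, +0.733°.
Eastward gaps between consecutive values (wrapping around): 7.339°, 41.811°, 16.449°, 1.639°, 292.762°.
Largest gap = 292.762° ⇒ minimal covering band is its complement: 360° − 292.762° = 67.238°.
Band runs from -66.505° eastward to +0.733°.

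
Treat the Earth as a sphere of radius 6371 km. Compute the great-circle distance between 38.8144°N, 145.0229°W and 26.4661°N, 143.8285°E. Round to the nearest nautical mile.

3584 nmi

Δλ = 143.8285 − -145.0229 = 288.8514°; wrapped into (−180°, 180°]: -71.1486°.
Δφ = 26.4661 − 38.8144 = -12.3483°.
a = sin²(Δφ/2) + cos φ₁ · cos φ₂ · sin²(Δλ/2) = 0.247638.
c = 2·atan2(√a, √(1−a)) = 1.04173 rad → d = 6371·c ≈ 6636.89 km ≈ 3583.63 nmi.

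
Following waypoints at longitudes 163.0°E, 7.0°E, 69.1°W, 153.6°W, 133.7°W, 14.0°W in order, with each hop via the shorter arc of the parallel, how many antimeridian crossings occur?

0

Leg 1: +163.0° → +7.0°, shortest Δλ = -156.0° (west) — does not cross 180°.
Leg 2: +7.0° → -69.1°, shortest Δλ = -76.1° (west) — does not cross 180°.
Leg 3: -69.1° → -153.6°, shortest Δλ = -84.5° (west) — does not cross 180°.
Leg 4: -153.6° → -133.7°, shortest Δλ = 19.9° (east) — does not cross 180°.
Leg 5: -133.7° → -14.0°, shortest Δλ = 119.7° (east) — does not cross 180°.
Total crossings: 0.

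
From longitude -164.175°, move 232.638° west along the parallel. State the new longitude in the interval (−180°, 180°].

Start at -164.175°; shift −232.638° → -396.813°.
-396.813° lies outside (−180°, 180°]; add 360° → -36.813°.

-36.813°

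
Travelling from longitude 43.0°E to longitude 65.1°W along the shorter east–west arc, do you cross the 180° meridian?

Signed shortest Δλ = ((-65.1 − 43.0 + 180) mod 360) − 180 = -108.1°.
Going west by 108.1° from +43.0° reaches -65.1° without touching 180°.

No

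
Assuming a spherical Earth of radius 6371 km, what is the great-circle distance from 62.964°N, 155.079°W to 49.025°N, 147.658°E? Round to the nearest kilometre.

Δλ = 147.658 − -155.079 = 302.737°; wrapped into (−180°, 180°]: -57.263°.
Δφ = 49.025 − 62.964 = -13.939°.
a = sin²(Δφ/2) + cos φ₁ · cos φ₂ · sin²(Δλ/2) = 0.083161.
c = 2·atan2(√a, √(1−a)) = 0.58506 rad → d = 6371·c ≈ 3727.43 km.

3727 km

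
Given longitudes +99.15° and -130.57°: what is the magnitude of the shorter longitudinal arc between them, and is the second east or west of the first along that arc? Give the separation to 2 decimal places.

Raw difference: -130.57 − 99.15 = -229.72°.
Normalise into (−180°, 180°]: -229.72° + 360° = 130.28°.
Positive ⇒ the second point lies to the east; separation 130.28°.

130.28° east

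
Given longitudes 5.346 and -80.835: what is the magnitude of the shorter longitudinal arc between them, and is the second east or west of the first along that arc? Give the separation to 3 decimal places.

Raw difference: -80.835 − 5.346 = -86.181°.
Normalise into (−180°, 180°]: -86.181° stays -86.181°.
Negative ⇒ the second point lies to the west; separation 86.181°.

86.181° west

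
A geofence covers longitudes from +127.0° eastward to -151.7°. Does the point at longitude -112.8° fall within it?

Band width going east from +127.0° to -151.7°: ((-151.7 − 127.0) mod 360) = 81.3°.
Offset of -112.8° east of the west edge: ((-112.8 − 127.0) mod 360) = 120.2°.
120.2° > 81.3° ⇒ outside.

No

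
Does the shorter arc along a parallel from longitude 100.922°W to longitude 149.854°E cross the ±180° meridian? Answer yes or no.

Naïve |149.854 − -100.922| = 250.776° > 180°, so the shorter arc goes the other way round — across 180°.
Signed shortest Δλ = ((149.854 − -100.922 + 180) mod 360) − 180 = -109.224°.
Going west by 109.224° from -100.922° passes through 180° before reaching +149.854°.

Yes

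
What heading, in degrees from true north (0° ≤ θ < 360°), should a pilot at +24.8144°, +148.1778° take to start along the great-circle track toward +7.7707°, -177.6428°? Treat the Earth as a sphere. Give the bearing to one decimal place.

Δλ = -177.6428 − 148.1778 = -325.8206°; wrapped into (−180°, 180°]: 34.1794°.
θ = atan2( sin Δλ · cos φ₂ , cos φ₁ · sin φ₂ − sin φ₁ · cos φ₂ · cos Δλ )
  = atan2(0.55663, -0.22128) = 111.680° → normalised to [0°, 360°): 111.680°.

111.7°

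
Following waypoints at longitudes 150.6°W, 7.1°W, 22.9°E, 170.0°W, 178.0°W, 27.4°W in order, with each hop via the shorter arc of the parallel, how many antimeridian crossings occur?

Leg 1: -150.6° → -7.1°, shortest Δλ = 143.5° (east) — does not cross 180°.
Leg 2: -7.1° → +22.9°, shortest Δλ = 30.0° (east) — does not cross 180°.
Leg 3: +22.9° → -170.0°, shortest Δλ = 167.1° (east) — crosses 180°.
Leg 4: -170.0° → -178.0°, shortest Δλ = -8.0° (west) — does not cross 180°.
Leg 5: -178.0° → -27.4°, shortest Δλ = 150.6° (east) — does not cross 180°.
Total crossings: 1.

1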